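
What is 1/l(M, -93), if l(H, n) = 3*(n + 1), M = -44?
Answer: -1/276 ≈ -0.0036232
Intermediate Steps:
l(H, n) = 3 + 3*n (l(H, n) = 3*(1 + n) = 3 + 3*n)
1/l(M, -93) = 1/(3 + 3*(-93)) = 1/(3 - 279) = 1/(-276) = -1/276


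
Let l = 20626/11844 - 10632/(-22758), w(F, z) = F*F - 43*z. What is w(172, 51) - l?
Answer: 615211030093/22462146 ≈ 27389.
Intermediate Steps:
w(F, z) = F² - 43*z
l = 49610993/22462146 (l = 20626*(1/11844) - 10632*(-1/22758) = 10313/5922 + 1772/3793 = 49610993/22462146 ≈ 2.2086)
w(172, 51) - l = (172² - 43*51) - 1*49610993/22462146 = (29584 - 2193) - 49610993/22462146 = 27391 - 49610993/22462146 = 615211030093/22462146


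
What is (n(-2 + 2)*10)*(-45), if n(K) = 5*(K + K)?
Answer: 0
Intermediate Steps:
n(K) = 10*K (n(K) = 5*(2*K) = 10*K)
(n(-2 + 2)*10)*(-45) = ((10*(-2 + 2))*10)*(-45) = ((10*0)*10)*(-45) = (0*10)*(-45) = 0*(-45) = 0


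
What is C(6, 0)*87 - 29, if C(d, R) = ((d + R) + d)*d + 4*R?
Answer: 6235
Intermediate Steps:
C(d, R) = 4*R + d*(R + 2*d) (C(d, R) = ((R + d) + d)*d + 4*R = (R + 2*d)*d + 4*R = d*(R + 2*d) + 4*R = 4*R + d*(R + 2*d))
C(6, 0)*87 - 29 = (2*6² + 4*0 + 0*6)*87 - 29 = (2*36 + 0 + 0)*87 - 29 = (72 + 0 + 0)*87 - 29 = 72*87 - 29 = 6264 - 29 = 6235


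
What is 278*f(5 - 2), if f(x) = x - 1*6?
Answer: -834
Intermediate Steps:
f(x) = -6 + x (f(x) = x - 6 = -6 + x)
278*f(5 - 2) = 278*(-6 + (5 - 2)) = 278*(-6 + 3) = 278*(-3) = -834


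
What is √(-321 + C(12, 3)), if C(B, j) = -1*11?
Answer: 2*I*√83 ≈ 18.221*I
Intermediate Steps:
C(B, j) = -11
√(-321 + C(12, 3)) = √(-321 - 11) = √(-332) = 2*I*√83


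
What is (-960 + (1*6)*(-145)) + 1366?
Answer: -464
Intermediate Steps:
(-960 + (1*6)*(-145)) + 1366 = (-960 + 6*(-145)) + 1366 = (-960 - 870) + 1366 = -1830 + 1366 = -464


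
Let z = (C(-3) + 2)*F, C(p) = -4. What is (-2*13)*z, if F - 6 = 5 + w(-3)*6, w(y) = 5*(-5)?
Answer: -7228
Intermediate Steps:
w(y) = -25
F = -139 (F = 6 + (5 - 25*6) = 6 + (5 - 150) = 6 - 145 = -139)
z = 278 (z = (-4 + 2)*(-139) = -2*(-139) = 278)
(-2*13)*z = -2*13*278 = -26*278 = -7228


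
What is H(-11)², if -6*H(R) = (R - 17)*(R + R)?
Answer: 94864/9 ≈ 10540.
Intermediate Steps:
H(R) = -R*(-17 + R)/3 (H(R) = -(R - 17)*(R + R)/6 = -(-17 + R)*2*R/6 = -R*(-17 + R)/3)
H(-11)² = ((⅓)*(-11)*(17 - 1*(-11)))² = ((⅓)*(-11)*(17 + 11))² = ((⅓)*(-11)*28)² = (-308/3)² = 94864/9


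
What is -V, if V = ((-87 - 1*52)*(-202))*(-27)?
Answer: 758106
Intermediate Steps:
V = -758106 (V = ((-87 - 52)*(-202))*(-27) = -139*(-202)*(-27) = 28078*(-27) = -758106)
-V = -1*(-758106) = 758106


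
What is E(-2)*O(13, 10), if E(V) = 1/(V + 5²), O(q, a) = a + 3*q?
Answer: 49/23 ≈ 2.1304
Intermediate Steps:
E(V) = 1/(25 + V) (E(V) = 1/(V + 25) = 1/(25 + V))
E(-2)*O(13, 10) = (10 + 3*13)/(25 - 2) = (10 + 39)/23 = (1/23)*49 = 49/23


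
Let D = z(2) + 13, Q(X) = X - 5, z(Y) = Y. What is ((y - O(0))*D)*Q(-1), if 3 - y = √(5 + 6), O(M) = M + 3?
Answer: 90*√11 ≈ 298.50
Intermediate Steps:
O(M) = 3 + M
y = 3 - √11 (y = 3 - √(5 + 6) = 3 - √11 ≈ -0.31662)
Q(X) = -5 + X
D = 15 (D = 2 + 13 = 15)
((y - O(0))*D)*Q(-1) = (((3 - √11) - (3 + 0))*15)*(-5 - 1) = (((3 - √11) - 1*3)*15)*(-6) = (((3 - √11) - 3)*15)*(-6) = (-√11*15)*(-6) = -15*√11*(-6) = 90*√11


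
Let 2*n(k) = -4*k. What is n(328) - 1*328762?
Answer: -329418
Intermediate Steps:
n(k) = -2*k (n(k) = (-4*k)/2 = -2*k)
n(328) - 1*328762 = -2*328 - 1*328762 = -656 - 328762 = -329418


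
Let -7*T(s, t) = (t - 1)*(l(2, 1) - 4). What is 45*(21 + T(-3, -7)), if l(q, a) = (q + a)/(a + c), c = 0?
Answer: 6255/7 ≈ 893.57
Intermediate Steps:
l(q, a) = (a + q)/a (l(q, a) = (q + a)/(a + 0) = (a + q)/a)
T(s, t) = -⅐ + t/7 (T(s, t) = -(t - 1)*((1 + 2)/1 - 4)/7 = -(-1 + t)*(1*3 - 4)/7 = -(-1 + t)*(3 - 4)/7 = -(-1 + t)*(-1)/7 = -(1 - t)/7 = -⅐ + t/7)
45*(21 + T(-3, -7)) = 45*(21 + (-⅐ + (⅐)*(-7))) = 45*(21 + (-⅐ - 1)) = 45*(21 - 8/7) = 45*(139/7) = 6255/7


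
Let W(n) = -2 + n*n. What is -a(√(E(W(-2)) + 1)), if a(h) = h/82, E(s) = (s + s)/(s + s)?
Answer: -√2/82 ≈ -0.017247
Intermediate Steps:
W(n) = -2 + n²
E(s) = 1 (E(s) = (2*s)/((2*s)) = (2*s)*(1/(2*s)) = 1)
a(h) = h/82 (a(h) = h*(1/82) = h/82)
-a(√(E(W(-2)) + 1)) = -√(1 + 1)/82 = -√2/82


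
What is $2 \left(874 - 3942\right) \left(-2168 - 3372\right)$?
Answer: $33993440$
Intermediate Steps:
$2 \left(874 - 3942\right) \left(-2168 - 3372\right) = 2 \left(\left(-3068\right) \left(-5540\right)\right) = 2 \cdot 16996720 = 33993440$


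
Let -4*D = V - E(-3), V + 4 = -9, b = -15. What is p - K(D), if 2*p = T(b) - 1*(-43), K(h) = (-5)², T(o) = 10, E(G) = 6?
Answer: 3/2 ≈ 1.5000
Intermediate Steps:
V = -13 (V = -4 - 9 = -13)
D = 19/4 (D = -(-13 - 1*6)/4 = -(-13 - 6)/4 = -¼*(-19) = 19/4 ≈ 4.7500)
K(h) = 25
p = 53/2 (p = (10 - 1*(-43))/2 = (10 + 43)/2 = (½)*53 = 53/2 ≈ 26.500)
p - K(D) = 53/2 - 1*25 = 53/2 - 25 = 3/2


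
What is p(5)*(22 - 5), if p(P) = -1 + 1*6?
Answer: 85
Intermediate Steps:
p(P) = 5 (p(P) = -1 + 6 = 5)
p(5)*(22 - 5) = 5*(22 - 5) = 5*17 = 85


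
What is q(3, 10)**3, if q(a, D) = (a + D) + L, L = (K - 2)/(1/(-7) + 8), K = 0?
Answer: 344472101/166375 ≈ 2070.5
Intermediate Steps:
L = -14/55 (L = (0 - 2)/(1/(-7) + 8) = -2/(-1/7 + 8) = -2/55/7 = -2*7/55 = -14/55 ≈ -0.25455)
q(a, D) = -14/55 + D + a (q(a, D) = (a + D) - 14/55 = (D + a) - 14/55 = -14/55 + D + a)
q(3, 10)**3 = (-14/55 + 10 + 3)**3 = (701/55)**3 = 344472101/166375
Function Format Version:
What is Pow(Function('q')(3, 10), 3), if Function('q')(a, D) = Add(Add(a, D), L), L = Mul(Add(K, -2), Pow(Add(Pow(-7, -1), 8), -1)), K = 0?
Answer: Rational(344472101, 166375) ≈ 2070.5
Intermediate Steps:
L = Rational(-14, 55) (L = Mul(Add(0, -2), Pow(Add(Pow(-7, -1), 8), -1)) = Mul(-2, Pow(Add(Rational(-1, 7), 8), -1)) = Mul(-2, Pow(Rational(55, 7), -1)) = Mul(-2, Rational(7, 55)) = Rational(-14, 55) ≈ -0.25455)
Function('q')(a, D) = Add(Rational(-14, 55), D, a) (Function('q')(a, D) = Add(Add(a, D), Rational(-14, 55)) = Add(Add(D, a), Rational(-14, 55)) = Add(Rational(-14, 55), D, a))
Pow(Function('q')(3, 10), 3) = Pow(Add(Rational(-14, 55), 10, 3), 3) = Pow(Rational(701, 55), 3) = Rational(344472101, 166375)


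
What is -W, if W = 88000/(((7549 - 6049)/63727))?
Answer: -11215952/3 ≈ -3.7387e+6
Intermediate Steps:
W = 11215952/3 (W = 88000/((1500*(1/63727))) = 88000/(1500/63727) = 88000*(63727/1500) = 11215952/3 ≈ 3.7387e+6)
-W = -1*11215952/3 = -11215952/3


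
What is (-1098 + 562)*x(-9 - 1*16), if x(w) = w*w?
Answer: -335000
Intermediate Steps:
x(w) = w²
(-1098 + 562)*x(-9 - 1*16) = (-1098 + 562)*(-9 - 1*16)² = -536*(-9 - 16)² = -536*(-25)² = -536*625 = -335000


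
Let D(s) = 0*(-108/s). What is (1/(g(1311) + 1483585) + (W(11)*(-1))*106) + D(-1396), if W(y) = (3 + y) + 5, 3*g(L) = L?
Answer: -2988820307/1484022 ≈ -2014.0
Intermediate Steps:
g(L) = L/3
D(s) = 0
W(y) = 8 + y
(1/(g(1311) + 1483585) + (W(11)*(-1))*106) + D(-1396) = (1/((⅓)*1311 + 1483585) + ((8 + 11)*(-1))*106) + 0 = (1/(437 + 1483585) + (19*(-1))*106) + 0 = (1/1484022 - 19*106) + 0 = (1/1484022 - 2014) + 0 = -2988820307/1484022 + 0 = -2988820307/1484022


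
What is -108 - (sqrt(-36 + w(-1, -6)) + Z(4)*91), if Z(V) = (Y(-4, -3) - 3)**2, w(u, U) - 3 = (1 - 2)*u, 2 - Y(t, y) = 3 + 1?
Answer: -2383 - 4*I*sqrt(2) ≈ -2383.0 - 5.6569*I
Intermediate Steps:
Y(t, y) = -2 (Y(t, y) = 2 - (3 + 1) = 2 - 1*4 = 2 - 4 = -2)
w(u, U) = 3 - u (w(u, U) = 3 + (1 - 2)*u = 3 - u)
Z(V) = 25 (Z(V) = (-2 - 3)**2 = (-5)**2 = 25)
-108 - (sqrt(-36 + w(-1, -6)) + Z(4)*91) = -108 - (sqrt(-36 + (3 - 1*(-1))) + 25*91) = -108 - (sqrt(-36 + (3 + 1)) + 2275) = -108 - (sqrt(-36 + 4) + 2275) = -108 - (sqrt(-32) + 2275) = -108 - (4*I*sqrt(2) + 2275) = -108 - (2275 + 4*I*sqrt(2)) = -108 + (-2275 - 4*I*sqrt(2)) = -2383 - 4*I*sqrt(2)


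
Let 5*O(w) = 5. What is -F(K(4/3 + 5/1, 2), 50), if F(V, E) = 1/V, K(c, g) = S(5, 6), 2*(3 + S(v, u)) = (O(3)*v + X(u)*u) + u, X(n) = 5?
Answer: -2/35 ≈ -0.057143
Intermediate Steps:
O(w) = 1 (O(w) = (1/5)*5 = 1)
S(v, u) = -3 + v/2 + 3*u (S(v, u) = -3 + ((1*v + 5*u) + u)/2 = -3 + ((v + 5*u) + u)/2 = -3 + (v + 6*u)/2 = -3 + (v/2 + 3*u) = -3 + v/2 + 3*u)
K(c, g) = 35/2 (K(c, g) = -3 + (1/2)*5 + 3*6 = -3 + 5/2 + 18 = 35/2)
-F(K(4/3 + 5/1, 2), 50) = -1/35/2 = -1*2/35 = -2/35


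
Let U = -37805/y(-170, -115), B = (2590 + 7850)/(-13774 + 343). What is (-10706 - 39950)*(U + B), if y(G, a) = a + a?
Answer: -853313414576/102971 ≈ -8.2869e+6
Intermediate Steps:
y(G, a) = 2*a
B = -3480/4477 (B = 10440/(-13431) = 10440*(-1/13431) = -3480/4477 ≈ -0.77731)
U = 7561/46 (U = -37805/(2*(-115)) = -37805/(-230) = -37805*(-1/230) = 7561/46 ≈ 164.37)
(-10706 - 39950)*(U + B) = (-10706 - 39950)*(7561/46 - 3480/4477) = -50656*33690517/205942 = -853313414576/102971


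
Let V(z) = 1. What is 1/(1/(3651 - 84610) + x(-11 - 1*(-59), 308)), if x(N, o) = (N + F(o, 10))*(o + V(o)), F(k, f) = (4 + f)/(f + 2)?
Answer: 161918/2459939213 ≈ 6.5822e-5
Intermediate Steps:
F(k, f) = (4 + f)/(2 + f)
x(N, o) = (1 + o)*(7/6 + N) (x(N, o) = (N + (4 + 10)/(2 + 10))*(o + 1) = (N + 14/12)*(1 + o) = (N + (1/12)*14)*(1 + o) = (N + 7/6)*(1 + o) = (7/6 + N)*(1 + o) = (1 + o)*(7/6 + N))
1/(1/(3651 - 84610) + x(-11 - 1*(-59), 308)) = 1/(1/(3651 - 84610) + (7/6 + (-11 - 1*(-59)) + (7/6)*308 + (-11 - 1*(-59))*308)) = 1/(1/(-80959) + (7/6 + (-11 + 59) + 1078/3 + (-11 + 59)*308)) = 1/(-1/80959 + (7/6 + 48 + 1078/3 + 48*308)) = 1/(-1/80959 + (7/6 + 48 + 1078/3 + 14784)) = 1/(-1/80959 + 30385/2) = 1/(2459939213/161918) = 161918/2459939213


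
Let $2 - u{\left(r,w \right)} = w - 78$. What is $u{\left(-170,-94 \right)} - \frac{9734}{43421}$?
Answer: $\frac{7545520}{43421} \approx 173.78$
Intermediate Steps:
$u{\left(r,w \right)} = 80 - w$ ($u{\left(r,w \right)} = 2 - \left(w - 78\right) = 2 - \left(-78 + w\right) = 80 - w$)
$u{\left(-170,-94 \right)} - \frac{9734}{43421} = \left(80 - -94\right) - \frac{9734}{43421} = \left(80 + 94\right) - \frac{9734}{43421} = 174 - \frac{9734}{43421} = \frac{7545520}{43421}$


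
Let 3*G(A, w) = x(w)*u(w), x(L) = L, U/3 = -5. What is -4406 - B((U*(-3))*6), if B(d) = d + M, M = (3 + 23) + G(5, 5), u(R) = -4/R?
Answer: -14102/3 ≈ -4700.7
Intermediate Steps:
U = -15 (U = 3*(-5) = -15)
G(A, w) = -4/3 (G(A, w) = (w*(-4/w))/3 = (⅓)*(-4) = -4/3)
M = 74/3 (M = (3 + 23) - 4/3 = 26 - 4/3 = 74/3 ≈ 24.667)
B(d) = 74/3 + d (B(d) = d + 74/3 = 74/3 + d)
-4406 - B((U*(-3))*6) = -4406 - (74/3 - 15*(-3)*6) = -4406 - (74/3 + 45*6) = -4406 - (74/3 + 270) = -4406 - 1*884/3 = -4406 - 884/3 = -14102/3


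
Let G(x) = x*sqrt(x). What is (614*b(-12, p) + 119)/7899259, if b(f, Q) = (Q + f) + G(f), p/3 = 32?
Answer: 51695/7899259 - 14736*I*sqrt(3)/7899259 ≈ 0.0065443 - 0.0032311*I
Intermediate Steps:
G(x) = x**(3/2)
p = 96 (p = 3*32 = 96)
b(f, Q) = Q + f + f**(3/2) (b(f, Q) = (Q + f) + f**(3/2) = Q + f + f**(3/2))
(614*b(-12, p) + 119)/7899259 = (614*(96 - 12 + (-12)**(3/2)) + 119)/7899259 = (614*(96 - 12 - 24*I*sqrt(3)) + 119)*(1/7899259) = (614*(84 - 24*I*sqrt(3)) + 119)*(1/7899259) = ((51576 - 14736*I*sqrt(3)) + 119)*(1/7899259) = (51695 - 14736*I*sqrt(3))*(1/7899259) = 51695/7899259 - 14736*I*sqrt(3)/7899259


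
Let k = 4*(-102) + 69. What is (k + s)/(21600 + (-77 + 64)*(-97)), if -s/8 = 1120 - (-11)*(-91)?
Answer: -1291/22861 ≈ -0.056472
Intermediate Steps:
s = -952 (s = -8*(1120 - (-11)*(-91)) = -8*(1120 - 1*1001) = -8*(1120 - 1001) = -8*119 = -952)
k = -339 (k = -408 + 69 = -339)
(k + s)/(21600 + (-77 + 64)*(-97)) = (-339 - 952)/(21600 + (-77 + 64)*(-97)) = -1291/(21600 - 13*(-97)) = -1291/(21600 + 1261) = -1291/22861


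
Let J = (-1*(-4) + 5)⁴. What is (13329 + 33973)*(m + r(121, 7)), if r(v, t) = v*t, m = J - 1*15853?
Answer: -399465390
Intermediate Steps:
J = 6561 (J = (4 + 5)⁴ = 9⁴ = 6561)
m = -9292 (m = 6561 - 1*15853 = 6561 - 15853 = -9292)
r(v, t) = t*v
(13329 + 33973)*(m + r(121, 7)) = (13329 + 33973)*(-9292 + 7*121) = 47302*(-9292 + 847) = 47302*(-8445) = -399465390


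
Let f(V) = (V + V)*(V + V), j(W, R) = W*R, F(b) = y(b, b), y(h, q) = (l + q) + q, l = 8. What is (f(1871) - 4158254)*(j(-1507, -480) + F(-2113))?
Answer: 7079456782020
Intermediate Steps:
y(h, q) = 8 + 2*q (y(h, q) = (8 + q) + q = 8 + 2*q)
F(b) = 8 + 2*b
j(W, R) = R*W
f(V) = 4*V**2 (f(V) = (2*V)*(2*V) = 4*V**2)
(f(1871) - 4158254)*(j(-1507, -480) + F(-2113)) = (4*1871**2 - 4158254)*(-480*(-1507) + (8 + 2*(-2113))) = (4*3500641 - 4158254)*(723360 + (8 - 4226)) = (14002564 - 4158254)*(723360 - 4218) = 9844310*719142 = 7079456782020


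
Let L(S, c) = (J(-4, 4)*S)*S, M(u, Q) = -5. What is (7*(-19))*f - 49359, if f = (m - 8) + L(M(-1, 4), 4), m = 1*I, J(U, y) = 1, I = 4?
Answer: -52152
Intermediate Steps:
L(S, c) = S² (L(S, c) = (1*S)*S = S*S = S²)
m = 4 (m = 1*4 = 4)
f = 21 (f = (4 - 8) + (-5)² = -4 + 25 = 21)
(7*(-19))*f - 49359 = (7*(-19))*21 - 49359 = -133*21 - 49359 = -2793 - 49359 = -52152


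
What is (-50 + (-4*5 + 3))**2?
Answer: 4489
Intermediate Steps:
(-50 + (-4*5 + 3))**2 = (-50 + (-20 + 3))**2 = (-50 - 17)**2 = (-67)**2 = 4489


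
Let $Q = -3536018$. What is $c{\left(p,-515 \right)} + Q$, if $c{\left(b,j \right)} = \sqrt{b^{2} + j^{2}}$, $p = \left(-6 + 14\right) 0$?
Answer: $-3535503$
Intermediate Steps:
$p = 0$ ($p = 8 \cdot 0 = 0$)
$c{\left(p,-515 \right)} + Q = \sqrt{0^{2} + \left(-515\right)^{2}} - 3536018 = \sqrt{0 + 265225} - 3536018 = \sqrt{265225} - 3536018 = 515 - 3536018 = -3535503$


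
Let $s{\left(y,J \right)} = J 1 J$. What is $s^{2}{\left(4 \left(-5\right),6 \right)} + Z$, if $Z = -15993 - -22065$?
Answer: $7368$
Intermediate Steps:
$s{\left(y,J \right)} = J^{2}$ ($s{\left(y,J \right)} = J J = J^{2}$)
$Z = 6072$ ($Z = -15993 + 22065 = 6072$)
$s^{2}{\left(4 \left(-5\right),6 \right)} + Z = \left(6^{2}\right)^{2} + 6072 = 36^{2} + 6072 = 1296 + 6072 = 7368$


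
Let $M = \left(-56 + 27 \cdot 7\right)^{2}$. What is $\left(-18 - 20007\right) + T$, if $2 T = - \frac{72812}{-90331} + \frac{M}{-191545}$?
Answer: $- \frac{692950829460269}{34604902790} \approx -20025.0$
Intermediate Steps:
$M = 17689$ ($M = \left(-56 + 189\right)^{2} = 133^{2} = 17689$)
$T = \frac{12348909481}{34604902790}$ ($T = \frac{- \frac{72812}{-90331} + \frac{17689}{-191545}}{2} = \frac{\left(-72812\right) \left(- \frac{1}{90331}\right) + 17689 \left(- \frac{1}{191545}\right)}{2} = \frac{\frac{72812}{90331} - \frac{17689}{191545}}{2} = \frac{1}{2} \cdot \frac{12348909481}{17302451395} = \frac{12348909481}{34604902790} \approx 0.35685$)
$\left(-18 - 20007\right) + T = \left(-18 - 20007\right) + \frac{12348909481}{34604902790} = -20025 + \frac{12348909481}{34604902790} = - \frac{692950829460269}{34604902790}$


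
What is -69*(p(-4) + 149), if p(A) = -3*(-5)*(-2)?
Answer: -8211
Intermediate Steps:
p(A) = -30 (p(A) = 15*(-2) = -30)
-69*(p(-4) + 149) = -69*(-30 + 149) = -69*119 = -8211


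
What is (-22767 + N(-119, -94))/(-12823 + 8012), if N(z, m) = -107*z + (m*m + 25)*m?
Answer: 842968/4811 ≈ 175.22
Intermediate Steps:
N(z, m) = -107*z + m*(25 + m**2) (N(z, m) = -107*z + (m**2 + 25)*m = -107*z + (25 + m**2)*m = -107*z + m*(25 + m**2))
(-22767 + N(-119, -94))/(-12823 + 8012) = (-22767 + ((-94)**3 - 107*(-119) + 25*(-94)))/(-12823 + 8012) = (-22767 + (-830584 + 12733 - 2350))/(-4811) = (-22767 - 820201)*(-1/4811) = -842968*(-1/4811) = 842968/4811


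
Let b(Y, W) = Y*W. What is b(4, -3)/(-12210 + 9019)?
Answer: 12/3191 ≈ 0.0037606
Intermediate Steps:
b(Y, W) = W*Y
b(4, -3)/(-12210 + 9019) = (-3*4)/(-12210 + 9019) = -12/(-3191) = -12*(-1/3191) = 12/3191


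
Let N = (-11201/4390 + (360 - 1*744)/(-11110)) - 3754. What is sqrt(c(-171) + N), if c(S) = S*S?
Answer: sqrt(24248952268172742)/975458 ≈ 159.64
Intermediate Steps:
N = -3664324479/975458 (N = (-11201*1/4390 + (360 - 744)*(-1/11110)) - 3754 = (-11201/4390 - 384*(-1/11110)) - 3754 = (-11201/4390 + 192/5555) - 3754 = -2455147/975458 - 3754 = -3664324479/975458 ≈ -3756.5)
c(S) = S**2
sqrt(c(-171) + N) = sqrt((-171)**2 - 3664324479/975458) = sqrt(29241 - 3664324479/975458) = sqrt(24859042899/975458) = sqrt(24248952268172742)/975458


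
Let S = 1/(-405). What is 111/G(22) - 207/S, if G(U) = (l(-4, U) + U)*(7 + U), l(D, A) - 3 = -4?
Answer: 17018542/203 ≈ 83835.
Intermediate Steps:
l(D, A) = -1 (l(D, A) = 3 - 4 = -1)
S = -1/405 ≈ -0.0024691
G(U) = (-1 + U)*(7 + U)
111/G(22) - 207/S = 111/(-7 + 22**2 + 6*22) - 207/(-1/405) = 111/(-7 + 484 + 132) - 207*(-405) = 111/609 + 83835 = 111*(1/609) + 83835 = 37/203 + 83835 = 17018542/203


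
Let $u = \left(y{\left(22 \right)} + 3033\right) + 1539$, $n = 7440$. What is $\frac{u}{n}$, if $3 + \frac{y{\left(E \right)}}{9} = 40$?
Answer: $\frac{327}{496} \approx 0.65927$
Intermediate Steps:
$y{\left(E \right)} = 333$ ($y{\left(E \right)} = -27 + 9 \cdot 40 = -27 + 360 = 333$)
$u = 4905$ ($u = \left(333 + 3033\right) + 1539 = 3366 + 1539 = 4905$)
$\frac{u}{n} = \frac{4905}{7440} = 4905 \cdot \frac{1}{7440} = \frac{327}{496}$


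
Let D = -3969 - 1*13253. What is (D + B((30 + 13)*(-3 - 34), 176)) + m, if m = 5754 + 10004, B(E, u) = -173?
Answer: -1637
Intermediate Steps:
m = 15758
D = -17222 (D = -3969 - 13253 = -17222)
(D + B((30 + 13)*(-3 - 34), 176)) + m = (-17222 - 173) + 15758 = -17395 + 15758 = -1637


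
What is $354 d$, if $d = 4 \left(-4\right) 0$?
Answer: $0$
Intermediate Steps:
$d = 0$ ($d = \left(-16\right) 0 = 0$)
$354 d = 354 \cdot 0 = 0$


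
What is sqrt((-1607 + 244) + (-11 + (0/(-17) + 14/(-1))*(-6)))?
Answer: I*sqrt(1290) ≈ 35.917*I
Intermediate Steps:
sqrt((-1607 + 244) + (-11 + (0/(-17) + 14/(-1))*(-6))) = sqrt(-1363 + (-11 + (0*(-1/17) + 14*(-1))*(-6))) = sqrt(-1363 + (-11 + (0 - 14)*(-6))) = sqrt(-1363 + (-11 - 14*(-6))) = sqrt(-1363 + (-11 + 84)) = sqrt(-1363 + 73) = sqrt(-1290) = I*sqrt(1290)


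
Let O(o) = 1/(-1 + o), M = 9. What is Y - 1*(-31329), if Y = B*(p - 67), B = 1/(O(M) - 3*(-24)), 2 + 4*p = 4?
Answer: 18076301/577 ≈ 31328.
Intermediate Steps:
p = 1/2 (p = -1/2 + (1/4)*4 = -1/2 + 1 = 1/2 ≈ 0.50000)
B = 8/577 (B = 1/(1/(-1 + 9) - 3*(-24)) = 1/(1/8 + 72) = 1/(577/8) = 8/577 ≈ 0.013865)
Y = -532/577 (Y = 8*(1/2 - 67)/577 = (8/577)*(-133/2) = -532/577 ≈ -0.92201)
Y - 1*(-31329) = -532/577 - 1*(-31329) = -532/577 + 31329 = 18076301/577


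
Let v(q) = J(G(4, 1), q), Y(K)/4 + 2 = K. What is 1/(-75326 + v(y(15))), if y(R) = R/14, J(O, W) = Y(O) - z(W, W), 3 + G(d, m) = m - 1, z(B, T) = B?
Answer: -14/1054859 ≈ -1.3272e-5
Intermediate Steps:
Y(K) = -8 + 4*K
G(d, m) = -4 + m (G(d, m) = -3 + (m - 1) = -3 + (-1 + m) = -4 + m)
J(O, W) = -8 - W + 4*O (J(O, W) = (-8 + 4*O) - W = -8 - W + 4*O)
y(R) = R/14 (y(R) = R*(1/14) = R/14)
v(q) = -20 - q (v(q) = -8 - q + 4*(-4 + 1) = -8 - q + 4*(-3) = -8 - q - 12 = -20 - q)
1/(-75326 + v(y(15))) = 1/(-75326 + (-20 - 15/14)) = 1/(-75326 - 295/14) = 1/(-1054859/14) = -14/1054859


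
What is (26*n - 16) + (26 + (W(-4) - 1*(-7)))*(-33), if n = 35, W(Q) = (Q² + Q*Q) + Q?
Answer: -1119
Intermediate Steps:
W(Q) = Q + 2*Q² (W(Q) = (Q² + Q²) + Q = 2*Q² + Q = Q + 2*Q²)
(26*n - 16) + (26 + (W(-4) - 1*(-7)))*(-33) = (26*35 - 16) + (26 + (-4*(1 + 2*(-4)) - 1*(-7)))*(-33) = (910 - 16) + (26 + (-4*(1 - 8) + 7))*(-33) = 894 + (26 + (-4*(-7) + 7))*(-33) = 894 + (26 + (28 + 7))*(-33) = 894 + (26 + 35)*(-33) = 894 + 61*(-33) = 894 - 2013 = -1119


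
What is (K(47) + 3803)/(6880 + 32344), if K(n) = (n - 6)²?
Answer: 1371/9806 ≈ 0.13981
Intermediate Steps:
K(n) = (-6 + n)²
(K(47) + 3803)/(6880 + 32344) = ((-6 + 47)² + 3803)/(6880 + 32344) = (41² + 3803)/39224 = (1681 + 3803)*(1/39224) = 5484*(1/39224) = 1371/9806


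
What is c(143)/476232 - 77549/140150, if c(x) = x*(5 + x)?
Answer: -2122823798/4171494675 ≈ -0.50889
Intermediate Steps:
c(143)/476232 - 77549/140150 = (143*(5 + 143))/476232 - 77549/140150 = (143*148)*(1/476232) - 77549*1/140150 = 21164*(1/476232) - 77549/140150 = 5291/119058 - 77549/140150 = -2122823798/4171494675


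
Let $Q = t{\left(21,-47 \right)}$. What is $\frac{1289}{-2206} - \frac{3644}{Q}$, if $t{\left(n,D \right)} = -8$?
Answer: $\frac{501772}{1103} \approx 454.92$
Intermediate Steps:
$Q = -8$
$\frac{1289}{-2206} - \frac{3644}{Q} = \frac{1289}{-2206} - \frac{3644}{-8} = 1289 \left(- \frac{1}{2206}\right) - - \frac{911}{2} = - \frac{1289}{2206} + \frac{911}{2} = \frac{501772}{1103}$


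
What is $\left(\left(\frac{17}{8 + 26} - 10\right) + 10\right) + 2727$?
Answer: $\frac{5455}{2} \approx 2727.5$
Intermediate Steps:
$\left(\left(\frac{17}{8 + 26} - 10\right) + 10\right) + 2727 = \left(\left(\frac{17}{34} - 10\right) + 10\right) + 2727 = \left(\left(17 \cdot \frac{1}{34} - 10\right) + 10\right) + 2727 = \left(\left(\frac{1}{2} - 10\right) + 10\right) + 2727 = \left(- \frac{19}{2} + 10\right) + 2727 = \frac{1}{2} + 2727 = \frac{5455}{2}$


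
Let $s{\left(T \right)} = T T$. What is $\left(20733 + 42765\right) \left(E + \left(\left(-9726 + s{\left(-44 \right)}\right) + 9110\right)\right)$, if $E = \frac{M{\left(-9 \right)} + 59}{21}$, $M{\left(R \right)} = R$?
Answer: $\frac{587779820}{7} \approx 8.3969 \cdot 10^{7}$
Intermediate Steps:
$s{\left(T \right)} = T^{2}$
$E = \frac{50}{21}$ ($E = \frac{-9 + 59}{21} = \frac{1}{21} \cdot 50 = \frac{50}{21} \approx 2.381$)
$\left(20733 + 42765\right) \left(E + \left(\left(-9726 + s{\left(-44 \right)}\right) + 9110\right)\right) = \left(20733 + 42765\right) \left(\frac{50}{21} + \left(\left(-9726 + \left(-44\right)^{2}\right) + 9110\right)\right) = 63498 \left(\frac{50}{21} + \left(\left(-9726 + 1936\right) + 9110\right)\right) = 63498 \left(\frac{50}{21} + \left(-7790 + 9110\right)\right) = 63498 \left(\frac{50}{21} + 1320\right) = 63498 \cdot \frac{27770}{21} = \frac{587779820}{7}$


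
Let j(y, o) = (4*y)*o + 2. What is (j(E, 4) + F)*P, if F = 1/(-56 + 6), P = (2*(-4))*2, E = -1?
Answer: 5608/25 ≈ 224.32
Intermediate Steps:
j(y, o) = 2 + 4*o*y (j(y, o) = 4*o*y + 2 = 2 + 4*o*y)
P = -16 (P = -8*2 = -16)
F = -1/50 (F = 1/(-50) = -1/50 ≈ -0.020000)
(j(E, 4) + F)*P = ((2 + 4*4*(-1)) - 1/50)*(-16) = ((2 - 16) - 1/50)*(-16) = (-14 - 1/50)*(-16) = -701/50*(-16) = 5608/25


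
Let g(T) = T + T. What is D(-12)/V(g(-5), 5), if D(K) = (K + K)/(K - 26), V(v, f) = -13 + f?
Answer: -3/38 ≈ -0.078947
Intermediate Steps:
g(T) = 2*T
D(K) = 2*K/(-26 + K) (D(K) = (2*K)/(-26 + K) = 2*K/(-26 + K))
D(-12)/V(g(-5), 5) = (2*(-12)/(-26 - 12))/(-13 + 5) = (2*(-12)/(-38))/(-8) = (2*(-12)*(-1/38))*(-1/8) = (12/19)*(-1/8) = -3/38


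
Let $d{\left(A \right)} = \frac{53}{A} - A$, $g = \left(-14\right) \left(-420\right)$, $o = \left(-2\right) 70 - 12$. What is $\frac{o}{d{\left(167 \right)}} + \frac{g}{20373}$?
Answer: $\frac{56735326}{47258569} \approx 1.2005$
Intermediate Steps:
$o = -152$ ($o = -140 - 12 = -152$)
$g = 5880$
$d{\left(A \right)} = - A + \frac{53}{A}$
$\frac{o}{d{\left(167 \right)}} + \frac{g}{20373} = - \frac{152}{\left(-1\right) 167 + \frac{53}{167}} + \frac{5880}{20373} = - \frac{152}{-167 + 53 \cdot \frac{1}{167}} + 5880 \cdot \frac{1}{20373} = - \frac{152}{-167 + \frac{53}{167}} + \frac{1960}{6791} = - \frac{152}{- \frac{27836}{167}} + \frac{1960}{6791} = \left(-152\right) \left(- \frac{167}{27836}\right) + \frac{1960}{6791} = \frac{6346}{6959} + \frac{1960}{6791} = \frac{56735326}{47258569}$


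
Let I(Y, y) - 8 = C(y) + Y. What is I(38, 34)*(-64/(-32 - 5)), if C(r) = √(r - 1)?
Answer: 2944/37 + 64*√33/37 ≈ 89.504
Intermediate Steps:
C(r) = √(-1 + r)
I(Y, y) = 8 + Y + √(-1 + y) (I(Y, y) = 8 + (√(-1 + y) + Y) = 8 + (Y + √(-1 + y)) = 8 + Y + √(-1 + y))
I(38, 34)*(-64/(-32 - 5)) = (8 + 38 + √(-1 + 34))*(-64/(-32 - 5)) = (8 + 38 + √33)*(-64/(-37)) = (46 + √33)*(-64*(-1/37)) = (46 + √33)*(64/37) = 2944/37 + 64*√33/37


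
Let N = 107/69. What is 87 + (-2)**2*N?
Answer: 6431/69 ≈ 93.203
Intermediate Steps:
N = 107/69 (N = 107*(1/69) = 107/69 ≈ 1.5507)
87 + (-2)**2*N = 87 + (-2)**2*(107/69) = 87 + 4*(107/69) = 87 + 428/69 = 6431/69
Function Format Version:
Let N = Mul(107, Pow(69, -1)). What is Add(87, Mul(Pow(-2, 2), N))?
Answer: Rational(6431, 69) ≈ 93.203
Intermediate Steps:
N = Rational(107, 69) (N = Mul(107, Rational(1, 69)) = Rational(107, 69) ≈ 1.5507)
Add(87, Mul(Pow(-2, 2), N)) = Add(87, Mul(Pow(-2, 2), Rational(107, 69))) = Add(87, Mul(4, Rational(107, 69))) = Add(87, Rational(428, 69)) = Rational(6431, 69)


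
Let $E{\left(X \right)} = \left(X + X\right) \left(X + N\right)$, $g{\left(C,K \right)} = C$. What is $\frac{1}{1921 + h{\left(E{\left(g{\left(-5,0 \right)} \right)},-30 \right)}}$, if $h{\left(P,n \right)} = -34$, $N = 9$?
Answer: $\frac{1}{1887} \approx 0.00052994$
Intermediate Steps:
$E{\left(X \right)} = 2 X \left(9 + X\right)$ ($E{\left(X \right)} = \left(X + X\right) \left(X + 9\right) = 2 X \left(9 + X\right)$)
$\frac{1}{1921 + h{\left(E{\left(g{\left(-5,0 \right)} \right)},-30 \right)}} = \frac{1}{1921 - 34} = \frac{1}{1887}$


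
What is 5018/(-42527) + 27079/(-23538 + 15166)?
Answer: -3991971/1190756 ≈ -3.3525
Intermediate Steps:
5018/(-42527) + 27079/(-23538 + 15166) = 5018*(-1/42527) + 27079/(-8372) = -5018/42527 + 27079*(-1/8372) = -5018/42527 - 2083/644 = -3991971/1190756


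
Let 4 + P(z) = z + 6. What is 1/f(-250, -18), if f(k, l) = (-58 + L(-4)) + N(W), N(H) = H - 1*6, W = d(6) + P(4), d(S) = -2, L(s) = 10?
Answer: -1/50 ≈ -0.020000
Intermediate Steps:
P(z) = 2 + z (P(z) = -4 + (z + 6) = -4 + (6 + z) = 2 + z)
W = 4 (W = -2 + (2 + 4) = -2 + 6 = 4)
N(H) = -6 + H (N(H) = H - 6 = -6 + H)
f(k, l) = -50 (f(k, l) = (-58 + 10) + (-6 + 4) = -48 - 2 = -50)
1/f(-250, -18) = 1/(-50) = -1/50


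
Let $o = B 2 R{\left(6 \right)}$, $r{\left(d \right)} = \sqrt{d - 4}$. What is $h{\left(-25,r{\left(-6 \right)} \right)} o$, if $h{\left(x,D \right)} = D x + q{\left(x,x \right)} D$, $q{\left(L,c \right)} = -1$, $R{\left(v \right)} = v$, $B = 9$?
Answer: $- 2808 i \sqrt{10} \approx - 8879.7 i$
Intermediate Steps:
$r{\left(d \right)} = \sqrt{-4 + d}$
$o = 108$ ($o = 9 \cdot 2 \cdot 6 = 18 \cdot 6 = 108$)
$h{\left(x,D \right)} = - D + D x$ ($h{\left(x,D \right)} = D x - D = - D + D x$)
$h{\left(-25,r{\left(-6 \right)} \right)} o = \sqrt{-4 - 6} \left(-1 - 25\right) 108 = \sqrt{-10} \left(-26\right) 108 = i \sqrt{10} \left(-26\right) 108 = - 26 i \sqrt{10} \cdot 108 = - 2808 i \sqrt{10}$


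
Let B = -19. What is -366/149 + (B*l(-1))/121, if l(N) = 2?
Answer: -49948/18029 ≈ -2.7704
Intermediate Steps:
-366/149 + (B*l(-1))/121 = -366/149 - 19*2/121 = -366*1/149 - 38*1/121 = -366/149 - 38/121 = -49948/18029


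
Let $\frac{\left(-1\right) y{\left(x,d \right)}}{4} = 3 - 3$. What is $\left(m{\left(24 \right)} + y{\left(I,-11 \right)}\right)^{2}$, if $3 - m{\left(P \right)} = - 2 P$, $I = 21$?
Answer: $2601$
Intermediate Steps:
$y{\left(x,d \right)} = 0$ ($y{\left(x,d \right)} = - 4 \left(3 - 3\right) = \left(-4\right) 0 = 0$)
$m{\left(P \right)} = 3 + 2 P$ ($m{\left(P \right)} = 3 - - 2 P = 3 + 2 P$)
$\left(m{\left(24 \right)} + y{\left(I,-11 \right)}\right)^{2} = \left(\left(3 + 2 \cdot 24\right) + 0\right)^{2} = \left(\left(3 + 48\right) + 0\right)^{2} = \left(51 + 0\right)^{2} = 51^{2} = 2601$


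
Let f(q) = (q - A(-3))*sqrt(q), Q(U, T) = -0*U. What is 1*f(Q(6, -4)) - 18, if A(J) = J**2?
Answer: -18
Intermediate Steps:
Q(U, T) = 0 (Q(U, T) = -1*0 = 0)
f(q) = sqrt(q)*(-9 + q) (f(q) = (q - 1*(-3)**2)*sqrt(q) = (q - 1*9)*sqrt(q) = (q - 9)*sqrt(q) = (-9 + q)*sqrt(q) = sqrt(q)*(-9 + q))
1*f(Q(6, -4)) - 18 = 1*(sqrt(0)*(-9 + 0)) - 18 = 1*(0*(-9)) - 18 = 1*0 - 18 = 0 - 18 = -18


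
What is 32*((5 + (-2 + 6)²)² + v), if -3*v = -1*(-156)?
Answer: 12448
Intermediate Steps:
v = -52 (v = -(-1)*(-156)/3 = -⅓*156 = -52)
32*((5 + (-2 + 6)²)² + v) = 32*((5 + (-2 + 6)²)² - 52) = 32*((5 + 4²)² - 52) = 32*((5 + 16)² - 52) = 32*(21² - 52) = 32*(441 - 52) = 32*389 = 12448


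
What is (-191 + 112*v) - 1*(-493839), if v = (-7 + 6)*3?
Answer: 493312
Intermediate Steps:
v = -3 (v = -1*3 = -3)
(-191 + 112*v) - 1*(-493839) = (-191 + 112*(-3)) - 1*(-493839) = (-191 - 336) + 493839 = -527 + 493839 = 493312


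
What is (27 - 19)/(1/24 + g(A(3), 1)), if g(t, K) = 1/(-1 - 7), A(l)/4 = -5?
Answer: -96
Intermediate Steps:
A(l) = -20 (A(l) = 4*(-5) = -20)
g(t, K) = -1/8 (g(t, K) = 1/(-8) = -1/8)
(27 - 19)/(1/24 + g(A(3), 1)) = (27 - 19)/(1/24 - 1/8) = 8/(1/24 - 1/8) = 8/(-1/12) = 8*(-12) = -96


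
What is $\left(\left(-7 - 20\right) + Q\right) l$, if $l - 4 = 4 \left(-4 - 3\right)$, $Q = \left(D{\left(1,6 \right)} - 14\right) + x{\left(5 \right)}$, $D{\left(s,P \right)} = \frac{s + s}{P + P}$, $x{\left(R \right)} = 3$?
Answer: $908$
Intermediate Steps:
$D{\left(s,P \right)} = \frac{s}{P}$ ($D{\left(s,P \right)} = \frac{2 s}{2 P} = 2 s \frac{1}{2 P} = \frac{s}{P}$)
$Q = - \frac{65}{6}$ ($Q = \left(1 \cdot \frac{1}{6} - 14\right) + 3 = \left(\frac{1}{6} - 14\right) + 3 = - \frac{83}{6} + 3 = - \frac{65}{6} \approx -10.833$)
$l = -24$ ($l = 4 + 4 \left(-4 - 3\right) = 4 + 4 \left(-7\right) = 4 - 28 = -24$)
$\left(\left(-7 - 20\right) + Q\right) l = \left(\left(-7 - 20\right) - \frac{65}{6}\right) \left(-24\right) = \left(-27 - \frac{65}{6}\right) \left(-24\right) = \left(- \frac{227}{6}\right) \left(-24\right) = 908$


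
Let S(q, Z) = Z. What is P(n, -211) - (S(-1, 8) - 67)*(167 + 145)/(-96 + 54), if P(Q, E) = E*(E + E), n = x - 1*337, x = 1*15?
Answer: 620226/7 ≈ 88604.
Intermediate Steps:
x = 15
n = -322 (n = 15 - 1*337 = 15 - 337 = -322)
P(Q, E) = 2*E² (P(Q, E) = E*(2*E) = 2*E²)
P(n, -211) - (S(-1, 8) - 67)*(167 + 145)/(-96 + 54) = 2*(-211)² - (8 - 67)*(167 + 145)/(-96 + 54) = 2*44521 - (-59)*312/(-42) = 89042 - (-59)*312*(-1/42) = 89042 - (-59)*(-52)/7 = 89042 - 1*3068/7 = 89042 - 3068/7 = 620226/7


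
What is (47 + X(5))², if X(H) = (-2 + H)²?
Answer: 3136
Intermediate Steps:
(47 + X(5))² = (47 + (-2 + 5)²)² = (47 + 3²)² = (47 + 9)² = 56² = 3136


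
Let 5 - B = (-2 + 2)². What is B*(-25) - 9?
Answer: -134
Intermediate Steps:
B = 5 (B = 5 - (-2 + 2)² = 5 - 1*0² = 5 - 1*0 = 5 + 0 = 5)
B*(-25) - 9 = 5*(-25) - 9 = -125 - 9 = -134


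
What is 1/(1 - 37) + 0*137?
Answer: -1/36 ≈ -0.027778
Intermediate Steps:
1/(1 - 37) + 0*137 = 1/(-36) + 0 = -1/36 + 0 = -1/36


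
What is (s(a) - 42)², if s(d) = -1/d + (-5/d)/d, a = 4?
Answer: 463761/256 ≈ 1811.6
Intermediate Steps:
s(d) = -1/d - 5/d²
(s(a) - 42)² = ((-5 - 1*4)/4² - 42)² = ((-5 - 4)/16 - 42)² = ((1/16)*(-9) - 42)² = (-9/16 - 42)² = (-681/16)² = 463761/256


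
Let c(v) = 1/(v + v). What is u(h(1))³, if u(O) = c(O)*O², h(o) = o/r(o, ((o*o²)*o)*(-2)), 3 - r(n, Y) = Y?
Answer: 1/1000 ≈ 0.0010000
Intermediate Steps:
r(n, Y) = 3 - Y
h(o) = o/(3 + 2*o⁴) (h(o) = o/(3 - (o*o²)*o*(-2)) = o/(3 - o³*o*(-2)) = o/(3 - o⁴*(-2)) = o/(3 - (-2)*o⁴) = o/(3 + 2*o⁴))
c(v) = 1/(2*v)
u(O) = O/2 (u(O) = (1/(2*O))*O² = O/2)
u(h(1))³ = ((1/(3 + 2*1⁴))/2)³ = ((1/(3 + 2*1))/2)³ = ((1/(3 + 2))/2)³ = ((1/5)/2)³ = ((1*(⅕))/2)³ = ((½)*(⅕))³ = (⅒)³ = 1/1000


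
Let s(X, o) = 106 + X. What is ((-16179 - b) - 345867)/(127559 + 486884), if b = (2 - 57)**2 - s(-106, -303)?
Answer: -365071/614443 ≈ -0.59415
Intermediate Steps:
b = 3025 (b = (2 - 57)**2 - (106 - 106) = (-55)**2 - 1*0 = 3025 + 0 = 3025)
((-16179 - b) - 345867)/(127559 + 486884) = ((-16179 - 1*3025) - 345867)/(127559 + 486884) = ((-16179 - 3025) - 345867)/614443 = (-19204 - 345867)*(1/614443) = -365071*1/614443 = -365071/614443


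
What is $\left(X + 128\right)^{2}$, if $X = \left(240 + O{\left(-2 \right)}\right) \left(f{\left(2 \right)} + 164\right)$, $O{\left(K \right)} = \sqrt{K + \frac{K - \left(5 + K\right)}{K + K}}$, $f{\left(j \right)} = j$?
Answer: $1597420357 + 6634688 i \sqrt{3} \approx 1.5974 \cdot 10^{9} + 1.1492 \cdot 10^{7} i$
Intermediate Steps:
$O{\left(K \right)} = \sqrt{K - \frac{5}{2 K}}$
$X = 39840 + 83 i \sqrt{3}$ ($X = \left(240 + \frac{\sqrt{- \frac{10}{-2} + 4 \left(-2\right)}}{2}\right) \left(2 + 164\right) = \left(240 + \frac{\sqrt{\left(-10\right) \left(- \frac{1}{2}\right) - 8}}{2}\right) 166 = \left(240 + \frac{\sqrt{5 - 8}}{2}\right) 166 = \left(240 + \frac{\sqrt{-3}}{2}\right) 166 = \left(240 + \frac{i \sqrt{3}}{2}\right) 166 = 39840 + 83 i \sqrt{3} \approx 39840.0 + 143.76 i$)
$\left(X + 128\right)^{2} = \left(\left(39840 + 83 i \sqrt{3}\right) + 128\right)^{2} = \left(39968 + 83 i \sqrt{3}\right)^{2}$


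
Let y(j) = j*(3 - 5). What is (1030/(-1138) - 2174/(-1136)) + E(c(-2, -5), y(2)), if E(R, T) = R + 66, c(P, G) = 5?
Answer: 23272615/323192 ≈ 72.009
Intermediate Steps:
y(j) = -2*j (y(j) = j*(-2) = -2*j)
E(R, T) = 66 + R
(1030/(-1138) - 2174/(-1136)) + E(c(-2, -5), y(2)) = (1030/(-1138) - 2174/(-1136)) + (66 + 5) = (1030*(-1/1138) - 2174*(-1/1136)) + 71 = (-515/569 + 1087/568) + 71 = 325983/323192 + 71 = 23272615/323192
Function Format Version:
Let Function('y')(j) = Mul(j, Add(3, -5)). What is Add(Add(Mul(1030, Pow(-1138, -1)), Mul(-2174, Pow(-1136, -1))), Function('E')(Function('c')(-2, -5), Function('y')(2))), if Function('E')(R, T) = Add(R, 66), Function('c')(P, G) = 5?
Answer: Rational(23272615, 323192) ≈ 72.009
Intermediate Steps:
Function('y')(j) = Mul(-2, j) (Function('y')(j) = Mul(j, -2) = Mul(-2, j))
Function('E')(R, T) = Add(66, R)
Add(Add(Mul(1030, Pow(-1138, -1)), Mul(-2174, Pow(-1136, -1))), Function('E')(Function('c')(-2, -5), Function('y')(2))) = Add(Add(Mul(1030, Pow(-1138, -1)), Mul(-2174, Pow(-1136, -1))), Add(66, 5)) = Add(Add(Mul(1030, Rational(-1, 1138)), Mul(-2174, Rational(-1, 1136))), 71) = Add(Add(Rational(-515, 569), Rational(1087, 568)), 71) = Add(Rational(325983, 323192), 71) = Rational(23272615, 323192)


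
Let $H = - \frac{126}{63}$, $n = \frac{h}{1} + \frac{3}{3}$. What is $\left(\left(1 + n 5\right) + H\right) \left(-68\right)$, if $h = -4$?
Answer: $1088$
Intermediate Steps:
$n = -3$ ($n = - \frac{4}{1} + \frac{3}{3} = \left(-4\right) 1 + 3 \cdot \frac{1}{3} = -4 + 1 = -3$)
$H = -2$ ($H = \left(-126\right) \frac{1}{63} = -2$)
$\left(\left(1 + n 5\right) + H\right) \left(-68\right) = \left(\left(1 - 15\right) - 2\right) \left(-68\right) = \left(-14 - 2\right) \left(-68\right) = \left(-16\right) \left(-68\right) = 1088$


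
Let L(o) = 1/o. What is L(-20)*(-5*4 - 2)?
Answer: 11/10 ≈ 1.1000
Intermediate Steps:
L(-20)*(-5*4 - 2) = (-5*4 - 2)/(-20) = -(-20 - 2)/20 = -1/20*(-22) = 11/10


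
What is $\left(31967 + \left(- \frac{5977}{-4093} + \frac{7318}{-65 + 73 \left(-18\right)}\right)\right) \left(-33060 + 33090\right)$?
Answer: $\frac{5412238006740}{5644247} \approx 9.589 \cdot 10^{5}$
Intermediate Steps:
$\left(31967 + \left(- \frac{5977}{-4093} + \frac{7318}{-65 + 73 \left(-18\right)}\right)\right) \left(-33060 + 33090\right) = \left(31967 + \left(\left(-5977\right) \left(- \frac{1}{4093}\right) + \frac{7318}{-65 - 1314}\right)\right) 30 = \left(31967 + \left(\frac{5977}{4093} + \frac{7318}{-1379}\right)\right) 30 = \left(31967 + \left(\frac{5977}{4093} + 7318 \left(- \frac{1}{1379}\right)\right)\right) 30 = \left(31967 + \left(\frac{5977}{4093} - \frac{7318}{1379}\right)\right) 30 = \left(31967 - \frac{21710291}{5644247}\right) 30 = \frac{180407933558}{5644247} \cdot 30 = \frac{5412238006740}{5644247}$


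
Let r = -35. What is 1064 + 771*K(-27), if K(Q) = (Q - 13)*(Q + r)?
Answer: 1913144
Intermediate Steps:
K(Q) = (-35 + Q)*(-13 + Q) (K(Q) = (Q - 13)*(Q - 35) = (-13 + Q)*(-35 + Q) = (-35 + Q)*(-13 + Q))
1064 + 771*K(-27) = 1064 + 771*(455 + (-27)² - 48*(-27)) = 1064 + 771*(455 + 729 + 1296) = 1064 + 771*2480 = 1064 + 1912080 = 1913144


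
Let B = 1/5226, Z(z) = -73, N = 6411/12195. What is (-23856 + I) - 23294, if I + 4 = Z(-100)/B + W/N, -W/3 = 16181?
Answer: -1113356619/2137 ≈ -5.2099e+5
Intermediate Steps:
N = 2137/4065 (N = 6411*(1/12195) = 2137/4065 ≈ 0.52571)
W = -48543 (W = -3*16181 = -48543)
B = 1/5226 ≈ 0.00019135
I = -1012597069/2137 (I = -4 + (-73/1/5226 - 48543/2137/4065) = -4 + (-73*5226 - 48543*4065/2137) = -4 + (-381498 - 197327295/2137) = -4 - 1012588521/2137 = -1012597069/2137 ≈ -4.7384e+5)
(-23856 + I) - 23294 = (-23856 - 1012597069/2137) - 23294 = -1063577341/2137 - 23294 = -1113356619/2137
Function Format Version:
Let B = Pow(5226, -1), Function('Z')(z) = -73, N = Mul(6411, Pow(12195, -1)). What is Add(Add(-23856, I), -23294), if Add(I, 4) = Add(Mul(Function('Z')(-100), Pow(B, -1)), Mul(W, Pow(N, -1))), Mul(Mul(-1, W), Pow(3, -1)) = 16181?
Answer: Rational(-1113356619, 2137) ≈ -5.2099e+5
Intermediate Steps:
N = Rational(2137, 4065) (N = Mul(6411, Rational(1, 12195)) = Rational(2137, 4065) ≈ 0.52571)
W = -48543 (W = Mul(-3, 16181) = -48543)
B = Rational(1, 5226) ≈ 0.00019135
I = Rational(-1012597069, 2137) (I = Add(-4, Add(Mul(-73, Pow(Rational(1, 5226), -1)), Mul(-48543, Pow(Rational(2137, 4065), -1)))) = Add(-4, Add(Mul(-73, 5226), Mul(-48543, Rational(4065, 2137)))) = Add(-4, Add(-381498, Rational(-197327295, 2137))) = Add(-4, Rational(-1012588521, 2137)) = Rational(-1012597069, 2137) ≈ -4.7384e+5)
Add(Add(-23856, I), -23294) = Add(Add(-23856, Rational(-1012597069, 2137)), -23294) = Add(Rational(-1063577341, 2137), -23294) = Rational(-1113356619, 2137)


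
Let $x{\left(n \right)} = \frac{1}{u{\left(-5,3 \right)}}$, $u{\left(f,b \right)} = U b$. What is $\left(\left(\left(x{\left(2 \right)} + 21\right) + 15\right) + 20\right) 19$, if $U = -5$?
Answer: $\frac{15941}{15} \approx 1062.7$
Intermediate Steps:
$u{\left(f,b \right)} = - 5 b$
$x{\left(n \right)} = - \frac{1}{15}$ ($x{\left(n \right)} = \frac{1}{\left(-5\right) 3} = \frac{1}{-15} = - \frac{1}{15}$)
$\left(\left(\left(x{\left(2 \right)} + 21\right) + 15\right) + 20\right) 19 = \left(\left(\left(- \frac{1}{15} + 21\right) + 15\right) + 20\right) 19 = \left(\left(\frac{314}{15} + 15\right) + 20\right) 19 = \left(\frac{539}{15} + 20\right) 19 = \frac{839}{15} \cdot 19 = \frac{15941}{15}$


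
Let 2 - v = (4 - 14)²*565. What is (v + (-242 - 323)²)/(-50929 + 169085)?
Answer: 262727/118156 ≈ 2.2236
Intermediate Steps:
v = -56498 (v = 2 - (4 - 14)²*565 = 2 - (-10)²*565 = 2 - 100*565 = 2 - 1*56500 = 2 - 56500 = -56498)
(v + (-242 - 323)²)/(-50929 + 169085) = (-56498 + (-242 - 323)²)/(-50929 + 169085) = (-56498 + (-565)²)/118156 = (-56498 + 319225)*(1/118156) = 262727*(1/118156) = 262727/118156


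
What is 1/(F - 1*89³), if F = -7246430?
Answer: -1/7951399 ≈ -1.2576e-7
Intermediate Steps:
1/(F - 1*89³) = 1/(-7246430 - 1*89³) = 1/(-7246430 - 1*704969) = 1/(-7246430 - 704969) = 1/(-7951399) = -1/7951399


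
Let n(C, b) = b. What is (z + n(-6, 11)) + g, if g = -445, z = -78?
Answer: -512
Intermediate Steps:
(z + n(-6, 11)) + g = (-78 + 11) - 445 = -67 - 445 = -512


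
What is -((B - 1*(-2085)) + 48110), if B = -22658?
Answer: -27537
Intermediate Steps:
-((B - 1*(-2085)) + 48110) = -((-22658 - 1*(-2085)) + 48110) = -((-22658 + 2085) + 48110) = -(-20573 + 48110) = -1*27537 = -27537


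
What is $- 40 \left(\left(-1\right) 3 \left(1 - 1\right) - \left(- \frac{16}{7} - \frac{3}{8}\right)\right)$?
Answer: $- \frac{745}{7} \approx -106.43$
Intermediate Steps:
$- 40 \left(\left(-1\right) 3 \left(1 - 1\right) - \left(- \frac{16}{7} - \frac{3}{8}\right)\right) = - 40 \left(\left(-3\right) 0 - - \frac{149}{56}\right) = - 40 \left(0 + \left(\frac{3}{8} + \frac{16}{7}\right)\right) = - 40 \left(0 + \frac{149}{56}\right) = \left(-40\right) \frac{149}{56} = - \frac{745}{7}$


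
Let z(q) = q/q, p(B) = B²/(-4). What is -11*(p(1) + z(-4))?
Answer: -33/4 ≈ -8.2500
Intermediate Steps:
p(B) = -B²/4 (p(B) = B²*(-¼) = -B²/4)
z(q) = 1
-11*(p(1) + z(-4)) = -11*(-¼*1² + 1) = -11*(-¼*1 + 1) = -11*(-¼ + 1) = -11*¾ = -33/4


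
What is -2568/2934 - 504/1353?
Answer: -275180/220539 ≈ -1.2478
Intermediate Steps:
-2568/2934 - 504/1353 = -2568*1/2934 - 504*1/1353 = -428/489 - 168/451 = -275180/220539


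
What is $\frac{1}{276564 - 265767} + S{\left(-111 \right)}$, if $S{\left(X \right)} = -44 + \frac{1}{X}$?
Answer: $- \frac{17581078}{399489} \approx -44.009$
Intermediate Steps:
$\frac{1}{276564 - 265767} + S{\left(-111 \right)} = \frac{1}{276564 - 265767} - \left(44 - \frac{1}{-111}\right) = \frac{1}{10797} - \frac{4885}{111} = - \frac{17581078}{399489}$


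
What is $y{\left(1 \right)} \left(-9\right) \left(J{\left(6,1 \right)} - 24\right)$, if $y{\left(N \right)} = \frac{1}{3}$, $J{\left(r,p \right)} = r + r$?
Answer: $36$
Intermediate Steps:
$J{\left(r,p \right)} = 2 r$
$y{\left(N \right)} = \frac{1}{3}$
$y{\left(1 \right)} \left(-9\right) \left(J{\left(6,1 \right)} - 24\right) = \frac{1}{3} \left(-9\right) \left(2 \cdot 6 - 24\right) = - 3 \left(12 - 24\right) = \left(-3\right) \left(-12\right) = 36$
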